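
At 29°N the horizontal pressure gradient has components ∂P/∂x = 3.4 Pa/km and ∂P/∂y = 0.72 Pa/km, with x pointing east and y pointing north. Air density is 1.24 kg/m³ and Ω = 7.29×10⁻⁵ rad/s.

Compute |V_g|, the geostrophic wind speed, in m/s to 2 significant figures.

40 m/s

Coriolis parameter at 29°N:
f = 2Ω sin φ = 2 × 7.29×10⁻⁵ × sin 29° = 7.07×10⁻⁵ s⁻¹
Component geostrophic relations (x east, y north):
u_g = −(1/(fρ)) ∂P/∂y,  v_g = (1/(fρ)) ∂P/∂x
u_g = −(0.72×10⁻³)/(7.07×10⁻⁵ × 1.24) = −8.21 m/s;  v_g = (3.4×10⁻³)/(7.07×10⁻⁵ × 1.24) = 38.8 m/s
|V_g| = √(u_g² + v_g²) = 39.7 m/s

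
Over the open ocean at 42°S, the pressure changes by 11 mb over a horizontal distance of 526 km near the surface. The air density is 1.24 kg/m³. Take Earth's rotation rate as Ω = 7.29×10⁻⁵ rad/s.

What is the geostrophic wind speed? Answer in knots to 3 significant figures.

Coriolis parameter at 42°S:
f = 2Ω sin φ = 2 × 7.29×10⁻⁵ × sin 42° = 9.76×10⁻⁵ s⁻¹
Pressure gradient: |∂P/∂n| = 1100 Pa / 526000 m = 2.09×10⁻³ Pa/m
Geostrophic balance (pressure-gradient force = Coriolis force):
V_g = (1/(fρ)) |∂P/∂n| = 2.09×10⁻³ / (9.76×10⁻⁵ × 1.24) = 17.3 m/s
Converting: 17.3 m/s × 1.944 = 33.6 knots

33.6 knots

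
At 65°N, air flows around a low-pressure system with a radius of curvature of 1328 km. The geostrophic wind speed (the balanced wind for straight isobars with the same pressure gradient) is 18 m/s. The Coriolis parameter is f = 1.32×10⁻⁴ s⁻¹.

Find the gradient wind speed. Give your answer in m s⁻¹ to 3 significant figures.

Around a low, centrifugal force acts outward with Coriolis, so pressure-gradient force balances both:
(1/ρ)|∂P/∂n| = fV + V²/R  →  V² + fR·V − fR·V_g = 0
With fR = 1.32×10⁻⁴ × 1328×10³ m = 175 m/s:
V = [−fR + √((fR)² + 4 fR V_g)]/2 = [−175 + √(175² + 4×175×18)]/2 = 16.5 m/s
Subgeostrophic (V < V_g = 18 m/s), as expected around a low.

16.5 m s⁻¹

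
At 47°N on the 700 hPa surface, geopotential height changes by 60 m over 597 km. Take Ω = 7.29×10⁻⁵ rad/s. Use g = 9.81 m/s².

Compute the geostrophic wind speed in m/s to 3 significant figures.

Coriolis parameter at 47°N:
f = 2Ω sin φ = 2 × 7.29×10⁻⁵ × sin 47° = 1.07×10⁻⁴ s⁻¹
Height gradient: |∂Z/∂n| = 60 m / 597000 m = 1.01×10⁻⁴
On a pressure surface, geostrophic balance gives V_g = (g/f)|∂Z/∂n|:
V_g = 9.81 × 1.01×10⁻⁴ / 1.07×10⁻⁴ = 9.25 m/s

9.25 m/s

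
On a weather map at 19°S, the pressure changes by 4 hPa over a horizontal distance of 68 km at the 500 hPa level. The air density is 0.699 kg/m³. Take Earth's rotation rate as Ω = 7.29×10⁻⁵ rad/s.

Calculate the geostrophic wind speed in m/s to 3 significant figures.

177 m/s

Coriolis parameter at 19°S:
f = 2Ω sin φ = 2 × 7.29×10⁻⁵ × sin 19° = 4.75×10⁻⁵ s⁻¹
Pressure gradient: |∂P/∂n| = 400 Pa / 68000 m = 5.88×10⁻³ Pa/m
Geostrophic balance (pressure-gradient force = Coriolis force):
V_g = (1/(fρ)) |∂P/∂n| = 5.88×10⁻³ / (4.75×10⁻⁵ × 0.699) = 177 m/s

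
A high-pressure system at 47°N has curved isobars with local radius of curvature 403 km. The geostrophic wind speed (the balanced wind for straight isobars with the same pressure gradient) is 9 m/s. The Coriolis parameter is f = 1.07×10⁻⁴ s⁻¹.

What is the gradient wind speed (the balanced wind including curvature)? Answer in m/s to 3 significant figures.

12.8 m/s

Around a high, pressure-gradient force acts outward with centrifugal, so Coriolis balances both:
fV = (1/ρ)|∂P/∂n| + V²/R  →  V² − fR·V + fR·V_g = 0
With fR = 1.07×10⁻⁴ × 403×10³ m = 43.1 m/s:
V = [fR − √((fR)² − 4 fR V_g)]/2 = [43.1 − √(43.1² − 4×43.1×9)]/2 = 12.8 m/s
Supergeostrophic (V > V_g = 9 m/s), as expected around a high.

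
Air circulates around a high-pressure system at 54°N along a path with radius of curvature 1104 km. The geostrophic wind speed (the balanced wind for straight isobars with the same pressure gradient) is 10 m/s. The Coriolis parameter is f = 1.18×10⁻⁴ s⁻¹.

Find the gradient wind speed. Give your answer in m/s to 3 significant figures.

Around a high, pressure-gradient force acts outward with centrifugal, so Coriolis balances both:
fV = (1/ρ)|∂P/∂n| + V²/R  →  V² − fR·V + fR·V_g = 0
With fR = 1.18×10⁻⁴ × 1104×10³ m = 130 m/s:
V = [fR − √((fR)² − 4 fR V_g)]/2 = [130 − √(130² − 4×130×10)]/2 = 10.9 m/s
Supergeostrophic (V > V_g = 10 m/s), as expected around a high.

10.9 m/s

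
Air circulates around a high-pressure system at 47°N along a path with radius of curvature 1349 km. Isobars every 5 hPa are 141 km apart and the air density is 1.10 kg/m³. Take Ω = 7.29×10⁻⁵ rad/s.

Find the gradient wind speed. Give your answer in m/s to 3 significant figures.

Coriolis parameter at 47°N:
f = 2Ω sin φ = 2 × 7.29×10⁻⁵ × sin 47° = 1.07×10⁻⁴ s⁻¹
Pressure gradient: |∂P/∂n| = 500 Pa / 141000 m = 3.55×10⁻³ Pa/m
Geostrophic speed: V_g = |∂P/∂n|/(fρ) = 3.55×10⁻³/(1.07×10⁻⁴ × 1.10) = 30.2 m/s
Around a high, pressure-gradient force acts outward with centrifugal, so Coriolis balances both:
fV = (1/ρ)|∂P/∂n| + V²/R  →  V² − fR·V + fR·V_g = 0
With fR = 1.07×10⁻⁴ × 1349×10³ m = 144 m/s:
V = [fR − √((fR)² − 4 fR V_g)]/2 = [144 − √(144² − 4×144×30.2)]/2 = 43.2 m/s
Supergeostrophic (V > V_g = 30.2 m/s), as expected around a high.

43.2 m/s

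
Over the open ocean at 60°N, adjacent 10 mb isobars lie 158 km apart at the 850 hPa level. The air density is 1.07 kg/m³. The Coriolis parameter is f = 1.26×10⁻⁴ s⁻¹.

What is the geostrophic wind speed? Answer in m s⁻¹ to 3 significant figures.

46.9 m s⁻¹

Pressure gradient: |∂P/∂n| = 1000 Pa / 158000 m = 6.33×10⁻³ Pa/m
Geostrophic balance (pressure-gradient force = Coriolis force):
V_g = (1/(fρ)) |∂P/∂n| = 6.33×10⁻³ / (1.26×10⁻⁴ × 1.07) = 46.9 m/s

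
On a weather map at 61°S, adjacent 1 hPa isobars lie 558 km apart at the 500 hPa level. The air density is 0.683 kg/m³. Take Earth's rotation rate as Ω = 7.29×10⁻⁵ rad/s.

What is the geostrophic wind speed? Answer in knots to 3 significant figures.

Coriolis parameter at 61°S:
f = 2Ω sin φ = 2 × 7.29×10⁻⁵ × sin 61° = 1.28×10⁻⁴ s⁻¹
Pressure gradient: |∂P/∂n| = 100 Pa / 558000 m = 1.79×10⁻⁴ Pa/m
Geostrophic balance (pressure-gradient force = Coriolis force):
V_g = (1/(fρ)) |∂P/∂n| = 1.79×10⁻⁴ / (1.28×10⁻⁴ × 0.683) = 2.06 m/s
Converting: 2.06 m/s × 1.944 = 4.00 knots

4.00 knots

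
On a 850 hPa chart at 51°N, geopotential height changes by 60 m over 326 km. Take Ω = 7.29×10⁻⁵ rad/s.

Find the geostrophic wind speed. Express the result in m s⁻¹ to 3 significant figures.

15.9 m s⁻¹

Coriolis parameter at 51°N:
f = 2Ω sin φ = 2 × 7.29×10⁻⁵ × sin 51° = 1.13×10⁻⁴ s⁻¹
Height gradient: |∂Z/∂n| = 60 m / 326000 m = 1.84×10⁻⁴
On a pressure surface, geostrophic balance gives V_g = (g/f)|∂Z/∂n|:
V_g = 9.81 × 1.84×10⁻⁴ / 1.13×10⁻⁴ = 15.9 m/s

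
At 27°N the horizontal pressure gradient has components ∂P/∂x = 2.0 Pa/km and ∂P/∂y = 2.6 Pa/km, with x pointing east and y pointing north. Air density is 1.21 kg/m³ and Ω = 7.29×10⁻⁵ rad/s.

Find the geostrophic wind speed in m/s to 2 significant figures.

Coriolis parameter at 27°N:
f = 2Ω sin φ = 2 × 7.29×10⁻⁵ × sin 27° = 6.62×10⁻⁵ s⁻¹
Component geostrophic relations (x east, y north):
u_g = −(1/(fρ)) ∂P/∂y,  v_g = (1/(fρ)) ∂P/∂x
u_g = −(2.6×10⁻³)/(6.62×10⁻⁵ × 1.21) = −32.5 m/s;  v_g = (2.0×10⁻³)/(6.62×10⁻⁵ × 1.21) = 25.0 m/s
|V_g| = √(u_g² + v_g²) = 41.0 m/s

41 m/s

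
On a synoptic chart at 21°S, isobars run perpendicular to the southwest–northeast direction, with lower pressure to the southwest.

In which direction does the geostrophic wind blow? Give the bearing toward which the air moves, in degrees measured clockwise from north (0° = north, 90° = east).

135°

The pressure-gradient force points toward the southwest (bearing 225°).
Geostrophic balance: in the Southern Hemisphere the Coriolis force deflects motion to the left, so the geostrophic wind blows 90° to the left of the pressure-gradient force (low pressure on the right).
Rotating 225° by 90° counterclockwise gives 135° — the wind blows toward the southeast.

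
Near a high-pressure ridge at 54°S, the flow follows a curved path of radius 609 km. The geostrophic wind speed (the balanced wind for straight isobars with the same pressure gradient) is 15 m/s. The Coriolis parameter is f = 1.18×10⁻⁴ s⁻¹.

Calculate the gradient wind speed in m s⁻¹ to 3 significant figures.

21.3 m s⁻¹

Around a high, pressure-gradient force acts outward with centrifugal, so Coriolis balances both:
fV = (1/ρ)|∂P/∂n| + V²/R  →  V² − fR·V + fR·V_g = 0
With fR = 1.18×10⁻⁴ × 609×10³ m = 71.9 m/s:
V = [fR − √((fR)² − 4 fR V_g)]/2 = [71.9 − √(71.9² − 4×71.9×15)]/2 = 21.3 m/s
Supergeostrophic (V > V_g = 15 m/s), as expected around a high.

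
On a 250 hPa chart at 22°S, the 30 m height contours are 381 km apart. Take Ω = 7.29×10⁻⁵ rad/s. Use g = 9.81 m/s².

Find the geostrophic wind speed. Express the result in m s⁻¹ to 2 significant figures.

14 m s⁻¹

Coriolis parameter at 22°S:
f = 2Ω sin φ = 2 × 7.29×10⁻⁵ × sin 22° = 5.46×10⁻⁵ s⁻¹
Height gradient: |∂Z/∂n| = 30 m / 381000 m = 7.87×10⁻⁵
On a pressure surface, geostrophic balance gives V_g = (g/f)|∂Z/∂n|:
V_g = 9.81 × 7.87×10⁻⁵ / 5.46×10⁻⁵ = 14.1 m/s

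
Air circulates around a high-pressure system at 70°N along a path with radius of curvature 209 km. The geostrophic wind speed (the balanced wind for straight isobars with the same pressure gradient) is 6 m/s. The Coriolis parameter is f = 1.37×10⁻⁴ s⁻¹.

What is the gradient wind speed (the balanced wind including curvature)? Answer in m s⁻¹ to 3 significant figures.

Around a high, pressure-gradient force acts outward with centrifugal, so Coriolis balances both:
fV = (1/ρ)|∂P/∂n| + V²/R  →  V² − fR·V + fR·V_g = 0
With fR = 1.37×10⁻⁴ × 209×10³ m = 28.6 m/s:
V = [fR − √((fR)² − 4 fR V_g)]/2 = [28.6 − √(28.6² − 4×28.6×6)]/2 = 8.56 m/s
Supergeostrophic (V > V_g = 6 m/s), as expected around a high.

8.56 m s⁻¹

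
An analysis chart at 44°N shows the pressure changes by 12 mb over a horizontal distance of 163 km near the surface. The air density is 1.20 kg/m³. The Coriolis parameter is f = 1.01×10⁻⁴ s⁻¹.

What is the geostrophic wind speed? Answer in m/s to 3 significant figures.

60.7 m/s

Pressure gradient: |∂P/∂n| = 1200 Pa / 163000 m = 7.36×10⁻³ Pa/m
Geostrophic balance (pressure-gradient force = Coriolis force):
V_g = (1/(fρ)) |∂P/∂n| = 7.36×10⁻³ / (1.01×10⁻⁴ × 1.20) = 60.7 m/s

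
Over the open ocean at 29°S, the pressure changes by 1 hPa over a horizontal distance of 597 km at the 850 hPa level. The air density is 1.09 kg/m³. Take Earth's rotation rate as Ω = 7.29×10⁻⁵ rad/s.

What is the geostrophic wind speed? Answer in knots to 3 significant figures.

4.23 knots

Coriolis parameter at 29°S:
f = 2Ω sin φ = 2 × 7.29×10⁻⁵ × sin 29° = 7.07×10⁻⁵ s⁻¹
Pressure gradient: |∂P/∂n| = 100 Pa / 597000 m = 1.68×10⁻⁴ Pa/m
Geostrophic balance (pressure-gradient force = Coriolis force):
V_g = (1/(fρ)) |∂P/∂n| = 1.68×10⁻⁴ / (7.07×10⁻⁵ × 1.09) = 2.17 m/s
Converting: 2.17 m/s × 1.944 = 4.23 knots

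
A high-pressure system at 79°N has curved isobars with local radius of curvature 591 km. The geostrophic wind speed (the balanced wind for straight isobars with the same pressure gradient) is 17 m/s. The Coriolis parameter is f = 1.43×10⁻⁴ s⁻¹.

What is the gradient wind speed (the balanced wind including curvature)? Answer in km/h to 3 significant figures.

Around a high, pressure-gradient force acts outward with centrifugal, so Coriolis balances both:
fV = (1/ρ)|∂P/∂n| + V²/R  →  V² − fR·V + fR·V_g = 0
With fR = 1.43×10⁻⁴ × 591×10³ m = 84.5 m/s:
V = [fR − √((fR)² − 4 fR V_g)]/2 = [84.5 − √(84.5² − 4×84.5×17)]/2 = 23.6 m/s
Supergeostrophic (V > V_g = 17 m/s), as expected around a high.
Converting: 23.6 m/s × 3.6 = 84.9 km/h

84.9 km/h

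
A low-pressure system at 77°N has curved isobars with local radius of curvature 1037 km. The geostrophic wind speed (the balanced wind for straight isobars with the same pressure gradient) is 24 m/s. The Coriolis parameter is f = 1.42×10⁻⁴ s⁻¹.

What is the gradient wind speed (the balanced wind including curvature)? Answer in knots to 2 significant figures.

Around a low, centrifugal force acts outward with Coriolis, so pressure-gradient force balances both:
(1/ρ)|∂P/∂n| = fV + V²/R  →  V² + fR·V − fR·V_g = 0
With fR = 1.42×10⁻⁴ × 1037×10³ m = 147 m/s:
V = [−fR + √((fR)² + 4 fR V_g)]/2 = [−147 + √(147² + 4×147×24)]/2 = 21 m/s
Subgeostrophic (V < V_g = 24 m/s), as expected around a low.
Converting: 21 m/s × 1.944 = 41 knots

41 knots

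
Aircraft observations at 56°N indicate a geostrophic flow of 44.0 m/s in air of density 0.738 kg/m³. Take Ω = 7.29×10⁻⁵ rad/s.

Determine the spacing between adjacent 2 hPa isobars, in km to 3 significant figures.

51.0 km

Coriolis parameter at 56°N:
f = 2Ω sin φ = 2 × 7.29×10⁻⁵ × sin 56° = 1.21×10⁻⁴ s⁻¹
Geostrophic balance rearranged: |∂P/∂n| = f ρ V_g
|∂P/∂n| = 1.21×10⁻⁴ × 0.738 × 44.0 = 3.93×10⁻³ Pa/m
Isobar spacing: Δn = ΔP/|∂P/∂n| = 200 Pa / 3.93×10⁻³ Pa/m = 50955 m ≈ 51.0 km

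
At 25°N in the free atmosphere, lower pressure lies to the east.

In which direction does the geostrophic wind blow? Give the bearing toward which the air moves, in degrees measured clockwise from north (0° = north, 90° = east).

180°

The pressure-gradient force points toward the east (bearing 090°).
Geostrophic balance: in the Northern Hemisphere the Coriolis force deflects motion to the right, so the geostrophic wind blows 90° to the right of the pressure-gradient force (low pressure on the left).
Rotating 090° by 90° clockwise gives 180° — the wind blows toward the south.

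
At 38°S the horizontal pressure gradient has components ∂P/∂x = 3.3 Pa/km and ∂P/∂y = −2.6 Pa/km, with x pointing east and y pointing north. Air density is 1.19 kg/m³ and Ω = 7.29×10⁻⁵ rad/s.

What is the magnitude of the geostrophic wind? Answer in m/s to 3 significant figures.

Coriolis parameter at 38°S:
f = 2Ω sin φ = 2 × 7.29×10⁻⁵ × sin 38° = 8.98×10⁻⁵ s⁻¹
In the Southern Hemisphere f is negative: f = −8.98×10⁻⁵ s⁻¹.
Component geostrophic relations (x east, y north):
u_g = −(1/(fρ)) ∂P/∂y,  v_g = (1/(fρ)) ∂P/∂x
u_g = −(−2.6×10⁻³)/(−8.98×10⁻⁵ × 1.19) = −24.3 m/s;  v_g = (3.3×10⁻³)/(−8.98×10⁻⁵ × 1.19) = −30.9 m/s
|V_g| = √(u_g² + v_g²) = 39.3 m/s

39.3 m/s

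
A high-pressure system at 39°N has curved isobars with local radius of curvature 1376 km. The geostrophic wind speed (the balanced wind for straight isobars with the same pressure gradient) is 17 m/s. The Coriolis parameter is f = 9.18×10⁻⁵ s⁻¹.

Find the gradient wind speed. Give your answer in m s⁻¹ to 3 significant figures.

20.2 m s⁻¹

Around a high, pressure-gradient force acts outward with centrifugal, so Coriolis balances both:
fV = (1/ρ)|∂P/∂n| + V²/R  →  V² − fR·V + fR·V_g = 0
With fR = 9.18×10⁻⁵ × 1376×10³ m = 126 m/s:
V = [fR − √((fR)² − 4 fR V_g)]/2 = [126 − √(126² − 4×126×17)]/2 = 20.2 m/s
Supergeostrophic (V > V_g = 17 m/s), as expected around a high.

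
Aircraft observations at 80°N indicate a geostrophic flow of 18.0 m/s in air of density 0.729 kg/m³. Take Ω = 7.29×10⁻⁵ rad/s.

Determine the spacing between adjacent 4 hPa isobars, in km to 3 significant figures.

212 km

Coriolis parameter at 80°N:
f = 2Ω sin φ = 2 × 7.29×10⁻⁵ × sin 80° = 1.44×10⁻⁴ s⁻¹
Geostrophic balance rearranged: |∂P/∂n| = f ρ V_g
|∂P/∂n| = 1.44×10⁻⁴ × 0.729 × 18.0 = 1.88×10⁻³ Pa/m
Isobar spacing: Δn = ΔP/|∂P/∂n| = 400 Pa / 1.88×10⁻³ Pa/m = 212300 m ≈ 212 km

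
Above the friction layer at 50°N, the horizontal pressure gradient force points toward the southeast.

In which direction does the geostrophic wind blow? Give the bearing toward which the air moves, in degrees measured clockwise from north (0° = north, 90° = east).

225°

The pressure-gradient force points toward the southeast (bearing 135°).
Geostrophic balance: in the Northern Hemisphere the Coriolis force deflects motion to the right, so the geostrophic wind blows 90° to the right of the pressure-gradient force (low pressure on the left).
Rotating 135° by 90° clockwise gives 225° — the wind blows toward the southwest.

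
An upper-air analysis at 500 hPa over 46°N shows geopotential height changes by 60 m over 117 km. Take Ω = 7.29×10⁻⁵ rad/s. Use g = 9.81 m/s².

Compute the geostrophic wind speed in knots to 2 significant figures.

Coriolis parameter at 46°N:
f = 2Ω sin φ = 2 × 7.29×10⁻⁵ × sin 46° = 1.05×10⁻⁴ s⁻¹
Height gradient: |∂Z/∂n| = 60 m / 117000 m = 5.13×10⁻⁴
On a pressure surface, geostrophic balance gives V_g = (g/f)|∂Z/∂n|:
V_g = 9.81 × 5.13×10⁻⁴ / 1.05×10⁻⁴ = 48.0 m/s
Converting: 48.0 m/s × 1.944 = 93 knots

93 knots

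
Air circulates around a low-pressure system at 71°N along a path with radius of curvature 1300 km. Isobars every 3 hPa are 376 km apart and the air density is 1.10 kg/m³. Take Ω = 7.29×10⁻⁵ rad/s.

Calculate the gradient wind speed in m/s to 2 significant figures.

5.1 m/s

Coriolis parameter at 71°N:
f = 2Ω sin φ = 2 × 7.29×10⁻⁵ × sin 71° = 1.38×10⁻⁴ s⁻¹
Pressure gradient: |∂P/∂n| = 300 Pa / 376000 m = 7.98×10⁻⁴ Pa/m
Geostrophic speed: V_g = |∂P/∂n|/(fρ) = 7.98×10⁻⁴/(1.38×10⁻⁴ × 1.10) = 5.26 m/s
Around a low, centrifugal force acts outward with Coriolis, so pressure-gradient force balances both:
(1/ρ)|∂P/∂n| = fV + V²/R  →  V² + fR·V − fR·V_g = 0
With fR = 1.38×10⁻⁴ × 1300×10³ m = 179 m/s:
V = [−fR + √((fR)² + 4 fR V_g)]/2 = [−179 + √(179² + 4×179×5.26)]/2 = 5.12 m/s
Subgeostrophic (V < V_g = 5.26 m/s), as expected around a low.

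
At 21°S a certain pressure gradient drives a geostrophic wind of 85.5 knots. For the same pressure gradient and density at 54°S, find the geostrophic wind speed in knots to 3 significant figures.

With the same pressure gradient and density, V_g ∝ 1/f ∝ 1/sin φ.
V₂ = V₁ · sin φ₁ / sin φ₂ = 85.5 × sin 21° / sin 54°
V₂ = 85.5 × 0.3584/0.8090 = 37.9 knots

37.9 knots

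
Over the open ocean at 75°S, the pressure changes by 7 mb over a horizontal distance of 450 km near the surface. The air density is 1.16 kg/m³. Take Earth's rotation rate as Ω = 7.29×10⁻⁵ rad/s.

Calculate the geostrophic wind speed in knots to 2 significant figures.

Coriolis parameter at 75°S:
f = 2Ω sin φ = 2 × 7.29×10⁻⁵ × sin 75° = 1.41×10⁻⁴ s⁻¹
Pressure gradient: |∂P/∂n| = 700 Pa / 450000 m = 1.56×10⁻³ Pa/m
Geostrophic balance (pressure-gradient force = Coriolis force):
V_g = (1/(fρ)) |∂P/∂n| = 1.56×10⁻³ / (1.41×10⁻⁴ × 1.16) = 9.52 m/s
Converting: 9.52 m/s × 1.944 = 19 knots

19 knots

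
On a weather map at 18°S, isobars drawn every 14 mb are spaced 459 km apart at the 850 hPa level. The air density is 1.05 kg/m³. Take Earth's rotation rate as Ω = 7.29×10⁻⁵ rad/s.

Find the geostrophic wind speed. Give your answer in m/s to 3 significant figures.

64.5 m/s

Coriolis parameter at 18°S:
f = 2Ω sin φ = 2 × 7.29×10⁻⁵ × sin 18° = 4.51×10⁻⁵ s⁻¹
Pressure gradient: |∂P/∂n| = 1400 Pa / 459000 m = 3.05×10⁻³ Pa/m
Geostrophic balance (pressure-gradient force = Coriolis force):
V_g = (1/(fρ)) |∂P/∂n| = 3.05×10⁻³ / (4.51×10⁻⁵ × 1.05) = 64.5 m/s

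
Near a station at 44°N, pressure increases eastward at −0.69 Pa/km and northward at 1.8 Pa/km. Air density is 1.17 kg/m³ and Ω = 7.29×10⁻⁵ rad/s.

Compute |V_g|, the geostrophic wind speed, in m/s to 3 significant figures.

16.3 m/s

Coriolis parameter at 44°N:
f = 2Ω sin φ = 2 × 7.29×10⁻⁵ × sin 44° = 1.01×10⁻⁴ s⁻¹
Component geostrophic relations (x east, y north):
u_g = −(1/(fρ)) ∂P/∂y,  v_g = (1/(fρ)) ∂P/∂x
u_g = −(1.8×10⁻³)/(1.01×10⁻⁴ × 1.17) = −15.2 m/s;  v_g = (−0.69×10⁻³)/(1.01×10⁻⁴ × 1.17) = −5.82 m/s
|V_g| = √(u_g² + v_g²) = 16.3 m/s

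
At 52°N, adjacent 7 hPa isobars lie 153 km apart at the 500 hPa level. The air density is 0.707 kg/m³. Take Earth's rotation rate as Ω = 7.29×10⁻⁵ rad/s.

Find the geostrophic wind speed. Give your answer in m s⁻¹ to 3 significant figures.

56.3 m s⁻¹

Coriolis parameter at 52°N:
f = 2Ω sin φ = 2 × 7.29×10⁻⁵ × sin 52° = 1.15×10⁻⁴ s⁻¹
Pressure gradient: |∂P/∂n| = 700 Pa / 153000 m = 4.58×10⁻³ Pa/m
Geostrophic balance (pressure-gradient force = Coriolis force):
V_g = (1/(fρ)) |∂P/∂n| = 4.58×10⁻³ / (1.15×10⁻⁴ × 0.707) = 56.3 m/s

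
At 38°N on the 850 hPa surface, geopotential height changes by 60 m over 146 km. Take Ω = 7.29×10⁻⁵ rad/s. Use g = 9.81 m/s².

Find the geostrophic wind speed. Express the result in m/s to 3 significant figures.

44.9 m/s

Coriolis parameter at 38°N:
f = 2Ω sin φ = 2 × 7.29×10⁻⁵ × sin 38° = 8.98×10⁻⁵ s⁻¹
Height gradient: |∂Z/∂n| = 60 m / 146000 m = 4.11×10⁻⁴
On a pressure surface, geostrophic balance gives V_g = (g/f)|∂Z/∂n|:
V_g = 9.81 × 4.11×10⁻⁴ / 8.98×10⁻⁵ = 44.9 m/s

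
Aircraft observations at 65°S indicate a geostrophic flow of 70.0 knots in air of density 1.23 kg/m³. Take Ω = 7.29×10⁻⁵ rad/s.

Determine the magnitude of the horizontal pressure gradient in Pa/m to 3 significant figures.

5.85×10⁻³ Pa/m

Coriolis parameter at 65°S:
f = 2Ω sin φ = 2 × 7.29×10⁻⁵ × sin 65° = 1.32×10⁻⁴ s⁻¹
Wind speed in SI: 70.0 knots = 36.0 m/s
Geostrophic balance rearranged: |∂P/∂n| = f ρ V_g
|∂P/∂n| = 1.32×10⁻⁴ × 1.23 × 36.0 = 5.85×10⁻³ Pa/m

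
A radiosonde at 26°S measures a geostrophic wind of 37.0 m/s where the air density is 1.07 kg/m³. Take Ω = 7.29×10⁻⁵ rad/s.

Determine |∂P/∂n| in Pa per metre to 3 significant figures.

2.53×10⁻³ Pa/m

Coriolis parameter at 26°S:
f = 2Ω sin φ = 2 × 7.29×10⁻⁵ × sin 26° = 6.39×10⁻⁵ s⁻¹
Geostrophic balance rearranged: |∂P/∂n| = f ρ V_g
|∂P/∂n| = 6.39×10⁻⁵ × 1.07 × 37.0 = 2.53×10⁻³ Pa/m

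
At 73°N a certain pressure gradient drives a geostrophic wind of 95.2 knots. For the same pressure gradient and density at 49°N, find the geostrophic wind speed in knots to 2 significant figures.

With the same pressure gradient and density, V_g ∝ 1/f ∝ 1/sin φ.
V₂ = V₁ · sin φ₁ / sin φ₂ = 95.2 × sin 73° / sin 49°
V₂ = 95.2 × 0.9563/0.7547 = 120 knots

120 knots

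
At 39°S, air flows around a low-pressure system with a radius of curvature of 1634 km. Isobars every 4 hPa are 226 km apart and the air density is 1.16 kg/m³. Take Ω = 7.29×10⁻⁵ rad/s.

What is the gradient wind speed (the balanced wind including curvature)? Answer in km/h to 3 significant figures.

54.4 km/h

Coriolis parameter at 39°S:
f = 2Ω sin φ = 2 × 7.29×10⁻⁵ × sin 39° = 9.18×10⁻⁵ s⁻¹
Pressure gradient: |∂P/∂n| = 400 Pa / 226000 m = 1.77×10⁻³ Pa/m
Geostrophic speed: V_g = |∂P/∂n|/(fρ) = 1.77×10⁻³/(9.18×10⁻⁵ × 1.16) = 16.6 m/s
Around a low, centrifugal force acts outward with Coriolis, so pressure-gradient force balances both:
(1/ρ)|∂P/∂n| = fV + V²/R  →  V² + fR·V − fR·V_g = 0
With fR = 9.18×10⁻⁵ × 1634×10³ m = 150 m/s:
V = [−fR + √((fR)² + 4 fR V_g)]/2 = [−150 + √(150² + 4×150×16.6)]/2 = 15.1 m/s
Subgeostrophic (V < V_g = 16.6 m/s), as expected around a low.
Converting: 15.1 m/s × 3.6 = 54.4 km/h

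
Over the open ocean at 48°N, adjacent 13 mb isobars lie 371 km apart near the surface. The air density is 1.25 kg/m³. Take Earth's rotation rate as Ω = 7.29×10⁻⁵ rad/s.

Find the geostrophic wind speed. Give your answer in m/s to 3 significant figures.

Coriolis parameter at 48°N:
f = 2Ω sin φ = 2 × 7.29×10⁻⁵ × sin 48° = 1.08×10⁻⁴ s⁻¹
Pressure gradient: |∂P/∂n| = 1300 Pa / 371000 m = 3.50×10⁻³ Pa/m
Geostrophic balance (pressure-gradient force = Coriolis force):
V_g = (1/(fρ)) |∂P/∂n| = 3.50×10⁻³ / (1.08×10⁻⁴ × 1.25) = 25.9 m/s

25.9 m/s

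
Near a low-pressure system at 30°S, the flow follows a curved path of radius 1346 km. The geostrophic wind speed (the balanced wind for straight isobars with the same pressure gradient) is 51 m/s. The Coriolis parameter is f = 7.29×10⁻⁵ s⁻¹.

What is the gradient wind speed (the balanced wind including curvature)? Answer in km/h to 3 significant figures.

Around a low, centrifugal force acts outward with Coriolis, so pressure-gradient force balances both:
(1/ρ)|∂P/∂n| = fV + V²/R  →  V² + fR·V − fR·V_g = 0
With fR = 7.29×10⁻⁵ × 1346×10³ m = 98.1 m/s:
V = [−fR + √((fR)² + 4 fR V_g)]/2 = [−98.1 + √(98.1² + 4×98.1×51)]/2 = 37 m/s
Subgeostrophic (V < V_g = 51 m/s), as expected around a low.
Converting: 37 m/s × 3.6 = 133 km/h

133 km/h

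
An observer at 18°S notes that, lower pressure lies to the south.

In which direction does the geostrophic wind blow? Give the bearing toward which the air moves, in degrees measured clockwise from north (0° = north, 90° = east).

090°

The pressure-gradient force points toward the south (bearing 180°).
Geostrophic balance: in the Southern Hemisphere the Coriolis force deflects motion to the left, so the geostrophic wind blows 90° to the left of the pressure-gradient force (low pressure on the right).
Rotating 180° by 90° counterclockwise gives 090° — the wind blows toward the east.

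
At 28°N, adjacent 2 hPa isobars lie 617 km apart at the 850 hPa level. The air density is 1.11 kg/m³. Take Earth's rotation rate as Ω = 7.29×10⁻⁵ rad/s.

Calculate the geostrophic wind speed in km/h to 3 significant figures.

Coriolis parameter at 28°N:
f = 2Ω sin φ = 2 × 7.29×10⁻⁵ × sin 28° = 6.84×10⁻⁵ s⁻¹
Pressure gradient: |∂P/∂n| = 200 Pa / 617000 m = 3.24×10⁻⁴ Pa/m
Geostrophic balance (pressure-gradient force = Coriolis force):
V_g = (1/(fρ)) |∂P/∂n| = 3.24×10⁻⁴ / (6.84×10⁻⁵ × 1.11) = 4.27 m/s
Converting: 4.27 m/s × 3.6 = 15.4 km/h

15.4 km/h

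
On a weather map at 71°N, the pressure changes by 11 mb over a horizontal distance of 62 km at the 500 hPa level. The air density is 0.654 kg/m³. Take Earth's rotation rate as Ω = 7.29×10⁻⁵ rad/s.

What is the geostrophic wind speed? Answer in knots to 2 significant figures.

380 knots

Coriolis parameter at 71°N:
f = 2Ω sin φ = 2 × 7.29×10⁻⁵ × sin 71° = 1.38×10⁻⁴ s⁻¹
Pressure gradient: |∂P/∂n| = 1100 Pa / 62000 m = 1.77×10⁻² Pa/m
Geostrophic balance (pressure-gradient force = Coriolis force):
V_g = (1/(fρ)) |∂P/∂n| = 1.77×10⁻² / (1.38×10⁻⁴ × 0.654) = 197 m/s
Converting: 197 m/s × 1.944 = 380 knots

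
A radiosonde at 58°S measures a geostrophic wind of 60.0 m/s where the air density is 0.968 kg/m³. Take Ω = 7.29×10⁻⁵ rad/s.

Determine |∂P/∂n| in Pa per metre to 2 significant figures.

Coriolis parameter at 58°S:
f = 2Ω sin φ = 2 × 7.29×10⁻⁵ × sin 58° = 1.24×10⁻⁴ s⁻¹
Geostrophic balance rearranged: |∂P/∂n| = f ρ V_g
|∂P/∂n| = 1.24×10⁻⁴ × 0.968 × 60.0 = 7.18×10⁻³ Pa/m

7.2×10⁻³ Pa/m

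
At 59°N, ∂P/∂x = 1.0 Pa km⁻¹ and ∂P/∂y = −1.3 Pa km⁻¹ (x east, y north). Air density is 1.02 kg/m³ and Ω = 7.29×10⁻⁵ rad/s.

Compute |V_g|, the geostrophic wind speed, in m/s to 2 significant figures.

Coriolis parameter at 59°N:
f = 2Ω sin φ = 2 × 7.29×10⁻⁵ × sin 59° = 1.25×10⁻⁴ s⁻¹
Component geostrophic relations (x east, y north):
u_g = −(1/(fρ)) ∂P/∂y,  v_g = (1/(fρ)) ∂P/∂x
u_g = −(−1.3×10⁻³)/(1.25×10⁻⁴ × 1.02) = 10.2 m/s;  v_g = (1.0×10⁻³)/(1.25×10⁻⁴ × 1.02) = 7.84 m/s
|V_g| = √(u_g² + v_g²) = 12.9 m/s

13 m/s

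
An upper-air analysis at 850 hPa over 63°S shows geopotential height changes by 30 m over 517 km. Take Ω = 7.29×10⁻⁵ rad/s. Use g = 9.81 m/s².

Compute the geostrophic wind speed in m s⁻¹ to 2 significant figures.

4.4 m s⁻¹

Coriolis parameter at 63°S:
f = 2Ω sin φ = 2 × 7.29×10⁻⁵ × sin 63° = 1.30×10⁻⁴ s⁻¹
Height gradient: |∂Z/∂n| = 30 m / 517000 m = 5.80×10⁻⁵
On a pressure surface, geostrophic balance gives V_g = (g/f)|∂Z/∂n|:
V_g = 9.81 × 5.80×10⁻⁵ / 1.30×10⁻⁴ = 4.38 m/s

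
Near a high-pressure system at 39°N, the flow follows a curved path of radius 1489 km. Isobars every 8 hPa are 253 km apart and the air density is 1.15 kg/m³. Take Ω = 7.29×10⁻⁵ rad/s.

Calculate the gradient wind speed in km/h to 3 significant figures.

Coriolis parameter at 39°N:
f = 2Ω sin φ = 2 × 7.29×10⁻⁵ × sin 39° = 9.18×10⁻⁵ s⁻¹
Pressure gradient: |∂P/∂n| = 800 Pa / 253000 m = 3.16×10⁻³ Pa/m
Geostrophic speed: V_g = |∂P/∂n|/(fρ) = 3.16×10⁻³/(9.18×10⁻⁵ × 1.15) = 30.0 m/s
Around a high, pressure-gradient force acts outward with centrifugal, so Coriolis balances both:
fV = (1/ρ)|∂P/∂n| + V²/R  →  V² − fR·V + fR·V_g = 0
With fR = 9.18×10⁻⁵ × 1489×10³ m = 137 m/s:
V = [fR − √((fR)² − 4 fR V_g)]/2 = [137 − √(137² − 4×137×30)]/2 = 44.4 m/s
Supergeostrophic (V > V_g = 30 m/s), as expected around a high.
Converting: 44.4 m/s × 3.6 = 160 km/h

160 km/h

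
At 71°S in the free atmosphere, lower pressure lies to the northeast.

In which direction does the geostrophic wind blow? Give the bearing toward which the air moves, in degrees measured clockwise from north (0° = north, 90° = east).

315°

The pressure-gradient force points toward the northeast (bearing 045°).
Geostrophic balance: in the Southern Hemisphere the Coriolis force deflects motion to the left, so the geostrophic wind blows 90° to the left of the pressure-gradient force (low pressure on the right).
Rotating 045° by 90° counterclockwise gives 315° — the wind blows toward the northwest.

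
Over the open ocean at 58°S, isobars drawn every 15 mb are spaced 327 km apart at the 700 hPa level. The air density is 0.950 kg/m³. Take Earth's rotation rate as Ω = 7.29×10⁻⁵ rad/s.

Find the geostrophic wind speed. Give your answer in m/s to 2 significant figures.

39 m/s

Coriolis parameter at 58°S:
f = 2Ω sin φ = 2 × 7.29×10⁻⁵ × sin 58° = 1.24×10⁻⁴ s⁻¹
Pressure gradient: |∂P/∂n| = 1500 Pa / 327000 m = 4.59×10⁻³ Pa/m
Geostrophic balance (pressure-gradient force = Coriolis force):
V_g = (1/(fρ)) |∂P/∂n| = 4.59×10⁻³ / (1.24×10⁻⁴ × 0.950) = 39.1 m/s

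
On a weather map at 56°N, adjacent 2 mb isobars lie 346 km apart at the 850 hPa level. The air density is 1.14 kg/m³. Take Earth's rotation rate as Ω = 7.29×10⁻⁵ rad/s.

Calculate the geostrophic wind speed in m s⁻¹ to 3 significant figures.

4.19 m s⁻¹

Coriolis parameter at 56°N:
f = 2Ω sin φ = 2 × 7.29×10⁻⁵ × sin 56° = 1.21×10⁻⁴ s⁻¹
Pressure gradient: |∂P/∂n| = 200 Pa / 346000 m = 5.78×10⁻⁴ Pa/m
Geostrophic balance (pressure-gradient force = Coriolis force):
V_g = (1/(fρ)) |∂P/∂n| = 5.78×10⁻⁴ / (1.21×10⁻⁴ × 1.14) = 4.19 m/s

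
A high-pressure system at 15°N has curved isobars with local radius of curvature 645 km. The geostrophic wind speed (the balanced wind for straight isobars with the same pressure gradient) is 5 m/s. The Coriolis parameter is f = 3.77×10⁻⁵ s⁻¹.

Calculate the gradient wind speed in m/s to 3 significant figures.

7.04 m/s

Around a high, pressure-gradient force acts outward with centrifugal, so Coriolis balances both:
fV = (1/ρ)|∂P/∂n| + V²/R  →  V² − fR·V + fR·V_g = 0
With fR = 3.77×10⁻⁵ × 645×10³ m = 24.3 m/s:
V = [fR − √((fR)² − 4 fR V_g)]/2 = [24.3 − √(24.3² − 4×24.3×5)]/2 = 7.04 m/s
Supergeostrophic (V > V_g = 5 m/s), as expected around a high.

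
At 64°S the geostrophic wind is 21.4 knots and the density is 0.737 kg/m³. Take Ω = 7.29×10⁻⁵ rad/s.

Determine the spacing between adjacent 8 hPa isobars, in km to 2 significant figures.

750 km

Coriolis parameter at 64°S:
f = 2Ω sin φ = 2 × 7.29×10⁻⁵ × sin 64° = 1.31×10⁻⁴ s⁻¹
Wind speed in SI: 21.4 knots = 11.0 m/s
Geostrophic balance rearranged: |∂P/∂n| = f ρ V_g
|∂P/∂n| = 1.31×10⁻⁴ × 0.737 × 11.0 = 1.06×10⁻³ Pa/m
Isobar spacing: Δn = ΔP/|∂P/∂n| = 800 Pa / 1.06×10⁻³ Pa/m = 752407 m ≈ 750 km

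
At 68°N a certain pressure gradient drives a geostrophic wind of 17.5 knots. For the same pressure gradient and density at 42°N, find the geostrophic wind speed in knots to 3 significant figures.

With the same pressure gradient and density, V_g ∝ 1/f ∝ 1/sin φ.
V₂ = V₁ · sin φ₁ / sin φ₂ = 17.5 × sin 68° / sin 42°
V₂ = 17.5 × 0.9272/0.6691 = 24.2 knots

24.2 knots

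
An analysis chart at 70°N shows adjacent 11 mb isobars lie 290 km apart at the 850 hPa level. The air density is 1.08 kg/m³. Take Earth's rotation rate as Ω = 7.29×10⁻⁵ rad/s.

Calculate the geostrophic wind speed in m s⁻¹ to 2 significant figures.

Coriolis parameter at 70°N:
f = 2Ω sin φ = 2 × 7.29×10⁻⁵ × sin 70° = 1.37×10⁻⁴ s⁻¹
Pressure gradient: |∂P/∂n| = 1100 Pa / 290000 m = 3.79×10⁻³ Pa/m
Geostrophic balance (pressure-gradient force = Coriolis force):
V_g = (1/(fρ)) |∂P/∂n| = 3.79×10⁻³ / (1.37×10⁻⁴ × 1.08) = 25.6 m/s

26 m s⁻¹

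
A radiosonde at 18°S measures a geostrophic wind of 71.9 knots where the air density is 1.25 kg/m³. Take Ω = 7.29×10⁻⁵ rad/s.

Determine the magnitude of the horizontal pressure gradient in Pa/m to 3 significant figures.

Coriolis parameter at 18°S:
f = 2Ω sin φ = 2 × 7.29×10⁻⁵ × sin 18° = 4.51×10⁻⁵ s⁻¹
Wind speed in SI: 71.9 knots = 37.0 m/s
Geostrophic balance rearranged: |∂P/∂n| = f ρ V_g
|∂P/∂n| = 4.51×10⁻⁵ × 1.25 × 37.0 = 2.08×10⁻³ Pa/m

2.08×10⁻³ Pa/m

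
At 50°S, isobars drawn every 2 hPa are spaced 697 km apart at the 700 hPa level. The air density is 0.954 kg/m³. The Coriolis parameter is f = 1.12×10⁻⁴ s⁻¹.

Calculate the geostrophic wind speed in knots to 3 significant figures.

5.22 knots

Pressure gradient: |∂P/∂n| = 200 Pa / 697000 m = 2.87×10⁻⁴ Pa/m
Geostrophic balance (pressure-gradient force = Coriolis force):
V_g = (1/(fρ)) |∂P/∂n| = 2.87×10⁻⁴ / (1.12×10⁻⁴ × 0.954) = 2.69 m/s
Converting: 2.69 m/s × 1.944 = 5.22 knots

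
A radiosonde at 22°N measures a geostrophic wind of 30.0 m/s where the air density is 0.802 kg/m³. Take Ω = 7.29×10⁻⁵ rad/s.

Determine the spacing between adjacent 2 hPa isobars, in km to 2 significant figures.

Coriolis parameter at 22°N:
f = 2Ω sin φ = 2 × 7.29×10⁻⁵ × sin 22° = 5.46×10⁻⁵ s⁻¹
Geostrophic balance rearranged: |∂P/∂n| = f ρ V_g
|∂P/∂n| = 5.46×10⁻⁵ × 0.802 × 30.0 = 1.31×10⁻³ Pa/m
Isobar spacing: Δn = ΔP/|∂P/∂n| = 200 Pa / 1.31×10⁻³ Pa/m = 152195 m ≈ 150 km

150 km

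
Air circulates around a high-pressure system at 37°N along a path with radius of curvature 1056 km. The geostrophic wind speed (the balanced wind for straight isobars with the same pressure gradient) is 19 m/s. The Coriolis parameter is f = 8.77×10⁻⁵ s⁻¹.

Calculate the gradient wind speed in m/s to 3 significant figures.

26.7 m/s

Around a high, pressure-gradient force acts outward with centrifugal, so Coriolis balances both:
fV = (1/ρ)|∂P/∂n| + V²/R  →  V² − fR·V + fR·V_g = 0
With fR = 8.77×10⁻⁵ × 1056×10³ m = 92.6 m/s:
V = [fR − √((fR)² − 4 fR V_g)]/2 = [92.6 − √(92.6² − 4×92.6×19)]/2 = 26.7 m/s
Supergeostrophic (V > V_g = 19 m/s), as expected around a high.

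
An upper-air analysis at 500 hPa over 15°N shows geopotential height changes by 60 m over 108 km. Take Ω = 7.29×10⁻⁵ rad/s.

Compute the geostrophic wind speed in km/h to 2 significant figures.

520 km/h

Coriolis parameter at 15°N:
f = 2Ω sin φ = 2 × 7.29×10⁻⁵ × sin 15° = 3.77×10⁻⁵ s⁻¹
Height gradient: |∂Z/∂n| = 60 m / 108000 m = 5.56×10⁻⁴
On a pressure surface, geostrophic balance gives V_g = (g/f)|∂Z/∂n|:
V_g = 9.81 × 5.56×10⁻⁴ / 3.77×10⁻⁵ = 144 m/s
Converting: 144 m/s × 3.6 = 520 km/h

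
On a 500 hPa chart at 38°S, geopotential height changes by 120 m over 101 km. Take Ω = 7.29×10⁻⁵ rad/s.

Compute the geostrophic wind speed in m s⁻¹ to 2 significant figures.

130 m s⁻¹

Coriolis parameter at 38°S:
f = 2Ω sin φ = 2 × 7.29×10⁻⁵ × sin 38° = 8.98×10⁻⁵ s⁻¹
Height gradient: |∂Z/∂n| = 120 m / 101000 m = 1.19×10⁻³
On a pressure surface, geostrophic balance gives V_g = (g/f)|∂Z/∂n|:
V_g = 9.81 × 1.19×10⁻³ / 8.98×10⁻⁵ = 130 m/s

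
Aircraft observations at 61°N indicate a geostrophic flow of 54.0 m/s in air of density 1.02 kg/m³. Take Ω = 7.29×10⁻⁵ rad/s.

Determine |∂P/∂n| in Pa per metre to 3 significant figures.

7.02×10⁻³ Pa/m

Coriolis parameter at 61°N:
f = 2Ω sin φ = 2 × 7.29×10⁻⁵ × sin 61° = 1.28×10⁻⁴ s⁻¹
Geostrophic balance rearranged: |∂P/∂n| = f ρ V_g
|∂P/∂n| = 1.28×10⁻⁴ × 1.02 × 54.0 = 7.02×10⁻³ Pa/m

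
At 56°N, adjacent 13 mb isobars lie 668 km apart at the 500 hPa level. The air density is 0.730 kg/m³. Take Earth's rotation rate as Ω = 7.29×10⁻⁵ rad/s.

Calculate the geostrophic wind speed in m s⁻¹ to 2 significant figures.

22 m s⁻¹

Coriolis parameter at 56°N:
f = 2Ω sin φ = 2 × 7.29×10⁻⁵ × sin 56° = 1.21×10⁻⁴ s⁻¹
Pressure gradient: |∂P/∂n| = 1300 Pa / 668000 m = 1.95×10⁻³ Pa/m
Geostrophic balance (pressure-gradient force = Coriolis force):
V_g = (1/(fρ)) |∂P/∂n| = 1.95×10⁻³ / (1.21×10⁻⁴ × 0.730) = 22.1 m/s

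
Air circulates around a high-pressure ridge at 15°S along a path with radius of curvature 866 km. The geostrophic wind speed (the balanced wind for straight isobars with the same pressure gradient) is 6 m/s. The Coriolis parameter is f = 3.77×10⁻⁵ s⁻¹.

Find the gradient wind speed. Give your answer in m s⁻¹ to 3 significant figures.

Around a high, pressure-gradient force acts outward with centrifugal, so Coriolis balances both:
fV = (1/ρ)|∂P/∂n| + V²/R  →  V² − fR·V + fR·V_g = 0
With fR = 3.77×10⁻⁵ × 866×10³ m = 32.6 m/s:
V = [fR − √((fR)² − 4 fR V_g)]/2 = [32.6 − √(32.6² − 4×32.6×6)]/2 = 7.92 m/s
Supergeostrophic (V > V_g = 6 m/s), as expected around a high.

7.92 m s⁻¹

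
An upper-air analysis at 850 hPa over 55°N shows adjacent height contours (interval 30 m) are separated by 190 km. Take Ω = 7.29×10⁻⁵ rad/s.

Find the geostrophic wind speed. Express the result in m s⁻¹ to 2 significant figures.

Coriolis parameter at 55°N:
f = 2Ω sin φ = 2 × 7.29×10⁻⁵ × sin 55° = 1.19×10⁻⁴ s⁻¹
Height gradient: |∂Z/∂n| = 30 m / 190000 m = 1.58×10⁻⁴
On a pressure surface, geostrophic balance gives V_g = (g/f)|∂Z/∂n|:
V_g = 9.81 × 1.58×10⁻⁴ / 1.19×10⁻⁴ = 13.0 m/s

13 m s⁻¹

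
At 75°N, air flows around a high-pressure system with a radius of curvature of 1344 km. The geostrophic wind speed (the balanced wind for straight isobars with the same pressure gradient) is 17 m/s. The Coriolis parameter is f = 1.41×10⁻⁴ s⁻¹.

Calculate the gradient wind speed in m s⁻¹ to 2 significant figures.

19 m s⁻¹

Around a high, pressure-gradient force acts outward with centrifugal, so Coriolis balances both:
fV = (1/ρ)|∂P/∂n| + V²/R  →  V² − fR·V + fR·V_g = 0
With fR = 1.41×10⁻⁴ × 1344×10³ m = 190 m/s:
V = [fR − √((fR)² − 4 fR V_g)]/2 = [190 − √(190² − 4×190×17)]/2 = 18.9 m/s
Supergeostrophic (V > V_g = 17 m/s), as expected around a high.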